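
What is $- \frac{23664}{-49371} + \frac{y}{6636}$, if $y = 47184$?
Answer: $\frac{1409612}{185729} \approx 7.5896$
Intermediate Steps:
$- \frac{23664}{-49371} + \frac{y}{6636} = - \frac{23664}{-49371} + \frac{47184}{6636} = \left(-23664\right) \left(- \frac{1}{49371}\right) + 47184 \cdot \frac{1}{6636} = \frac{7888}{16457} + \frac{3932}{553} = \frac{1409612}{185729}$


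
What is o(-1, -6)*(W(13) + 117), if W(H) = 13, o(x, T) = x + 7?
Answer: 780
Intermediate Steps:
o(x, T) = 7 + x
o(-1, -6)*(W(13) + 117) = (7 - 1)*(13 + 117) = 6*130 = 780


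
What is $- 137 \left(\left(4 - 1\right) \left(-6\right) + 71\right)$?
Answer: $-7261$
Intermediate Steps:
$- 137 \left(\left(4 - 1\right) \left(-6\right) + 71\right) = - 137 \left(3 \left(-6\right) + 71\right) = - 137 \left(-18 + 71\right) = \left(-137\right) 53 = -7261$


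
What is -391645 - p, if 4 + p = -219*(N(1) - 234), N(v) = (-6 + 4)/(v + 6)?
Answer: -3100647/7 ≈ -4.4295e+5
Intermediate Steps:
N(v) = -2/(6 + v)
p = 359132/7 (p = -4 - 219*(-2/(6 + 1) - 234) = -4 - 219*(-2/7 - 234) = -4 - 219*(-1640/7) = -4 + 359160/7 = 359132/7 ≈ 51305.)
-391645 - p = -391645 - 1*359132/7 = -391645 - 359132/7 = -3100647/7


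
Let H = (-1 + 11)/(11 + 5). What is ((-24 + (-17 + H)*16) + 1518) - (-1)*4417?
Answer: 5649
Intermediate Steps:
H = 5/8 (H = 10/16 = 10*(1/16) = 5/8 ≈ 0.62500)
((-24 + (-17 + H)*16) + 1518) - (-1)*4417 = ((-24 + (-17 + 5/8)*16) + 1518) - (-1)*4417 = ((-24 - 131/8*16) + 1518) - 1*(-4417) = ((-24 - 262) + 1518) + 4417 = (-286 + 1518) + 4417 = 1232 + 4417 = 5649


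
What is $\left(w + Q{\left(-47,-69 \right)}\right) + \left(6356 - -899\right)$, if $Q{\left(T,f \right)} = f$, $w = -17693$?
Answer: $-10507$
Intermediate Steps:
$\left(w + Q{\left(-47,-69 \right)}\right) + \left(6356 - -899\right) = \left(-17693 - 69\right) + \left(6356 - -899\right) = -17762 + \left(6356 + 899\right) = -17762 + 7255 = -10507$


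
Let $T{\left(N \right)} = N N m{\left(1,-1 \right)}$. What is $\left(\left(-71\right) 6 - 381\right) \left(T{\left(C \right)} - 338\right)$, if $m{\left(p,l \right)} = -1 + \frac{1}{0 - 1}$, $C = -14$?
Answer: $589110$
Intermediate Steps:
$m{\left(p,l \right)} = -2$ ($m{\left(p,l \right)} = -1 + \frac{1}{-1} = -1 - 1 = -2$)
$T{\left(N \right)} = - 2 N^{2}$ ($T{\left(N \right)} = N N \left(-2\right) = N^{2} \left(-2\right) = - 2 N^{2}$)
$\left(\left(-71\right) 6 - 381\right) \left(T{\left(C \right)} - 338\right) = \left(\left(-71\right) 6 - 381\right) \left(- 2 \left(-14\right)^{2} - 338\right) = \left(-426 - 381\right) \left(\left(-2\right) 196 - 338\right) = - 807 \left(-392 - 338\right) = \left(-807\right) \left(-730\right) = 589110$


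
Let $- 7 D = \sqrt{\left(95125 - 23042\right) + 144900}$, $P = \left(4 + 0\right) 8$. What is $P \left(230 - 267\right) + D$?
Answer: $-1184 - \frac{\sqrt{216983}}{7} \approx -1250.5$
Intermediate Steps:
$P = 32$ ($P = 4 \cdot 8 = 32$)
$D = - \frac{\sqrt{216983}}{7}$ ($D = - \frac{\sqrt{\left(95125 - 23042\right) + 144900}}{7} = - \frac{\sqrt{72083 + 144900}}{7} = - \frac{\sqrt{216983}}{7} \approx -66.545$)
$P \left(230 - 267\right) + D = 32 \left(230 - 267\right) - \frac{\sqrt{216983}}{7} = 32 \left(-37\right) - \frac{\sqrt{216983}}{7} = -1184 - \frac{\sqrt{216983}}{7}$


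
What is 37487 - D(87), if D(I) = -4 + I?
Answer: 37404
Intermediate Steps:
37487 - D(87) = 37487 - (-4 + 87) = 37487 - 1*83 = 37487 - 83 = 37404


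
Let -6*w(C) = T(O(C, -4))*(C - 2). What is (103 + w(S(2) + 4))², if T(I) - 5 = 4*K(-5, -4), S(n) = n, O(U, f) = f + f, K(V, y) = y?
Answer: 109561/9 ≈ 12173.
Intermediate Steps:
O(U, f) = 2*f
T(I) = -11 (T(I) = 5 + 4*(-4) = 5 - 16 = -11)
w(C) = -11/3 + 11*C/6 (w(C) = -(-11)*(C - 2)/6 = -(-11)*(-2 + C)/6 = -(22 - 11*C)/6 = -11/3 + 11*C/6)
(103 + w(S(2) + 4))² = (103 + (-11/3 + 11*(2 + 4)/6))² = (103 + (-11/3 + (11/6)*6))² = (103 + (-11/3 + 11))² = (103 + 22/3)² = (331/3)² = 109561/9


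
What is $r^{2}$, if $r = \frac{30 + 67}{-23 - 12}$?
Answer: $\frac{9409}{1225} \approx 7.6808$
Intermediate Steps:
$r = - \frac{97}{35}$ ($r = \frac{97}{-35} = 97 \left(- \frac{1}{35}\right) = - \frac{97}{35} \approx -2.7714$)
$r^{2} = \left(- \frac{97}{35}\right)^{2} = \frac{9409}{1225}$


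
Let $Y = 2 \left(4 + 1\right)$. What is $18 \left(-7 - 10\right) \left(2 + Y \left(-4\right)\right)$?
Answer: $11628$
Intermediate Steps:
$Y = 10$ ($Y = 2 \cdot 5 = 10$)
$18 \left(-7 - 10\right) \left(2 + Y \left(-4\right)\right) = 18 \left(-7 - 10\right) \left(2 + 10 \left(-4\right)\right) = 18 \left(-7 - 10\right) \left(2 - 40\right) = 18 \left(-17\right) \left(-38\right) = \left(-306\right) \left(-38\right) = 11628$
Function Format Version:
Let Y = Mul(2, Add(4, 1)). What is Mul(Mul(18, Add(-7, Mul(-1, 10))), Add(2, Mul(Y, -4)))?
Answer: 11628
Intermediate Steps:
Y = 10 (Y = Mul(2, 5) = 10)
Mul(Mul(18, Add(-7, Mul(-1, 10))), Add(2, Mul(Y, -4))) = Mul(Mul(18, Add(-7, Mul(-1, 10))), Add(2, Mul(10, -4))) = Mul(Mul(18, Add(-7, -10)), Add(2, -40)) = Mul(Mul(18, -17), -38) = Mul(-306, -38) = 11628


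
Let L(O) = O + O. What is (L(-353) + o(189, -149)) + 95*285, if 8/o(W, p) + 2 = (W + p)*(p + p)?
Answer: 157185605/5961 ≈ 26369.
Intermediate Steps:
L(O) = 2*O
o(W, p) = 8/(-2 + 2*p*(W + p)) (o(W, p) = 8/(-2 + (W + p)*(p + p)) = 8/(-2 + (W + p)*(2*p)) = 8/(-2 + 2*p*(W + p)))
(L(-353) + o(189, -149)) + 95*285 = (2*(-353) + 4/(-1 + (-149)**2 + 189*(-149))) + 95*285 = (-706 + 4/(-1 + 22201 - 28161)) + 27075 = (-706 + 4/(-5961)) + 27075 = (-706 + 4*(-1/5961)) + 27075 = (-706 - 4/5961) + 27075 = -4208470/5961 + 27075 = 157185605/5961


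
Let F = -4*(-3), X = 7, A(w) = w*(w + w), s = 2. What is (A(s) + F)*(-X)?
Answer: -140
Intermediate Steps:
A(w) = 2*w² (A(w) = w*(2*w) = 2*w²)
F = 12
(A(s) + F)*(-X) = (2*2² + 12)*(-1*7) = (2*4 + 12)*(-7) = (8 + 12)*(-7) = 20*(-7) = -140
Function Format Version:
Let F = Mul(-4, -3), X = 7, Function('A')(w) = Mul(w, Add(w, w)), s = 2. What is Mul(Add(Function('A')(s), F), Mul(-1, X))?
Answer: -140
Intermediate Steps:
Function('A')(w) = Mul(2, Pow(w, 2)) (Function('A')(w) = Mul(w, Mul(2, w)) = Mul(2, Pow(w, 2)))
F = 12
Mul(Add(Function('A')(s), F), Mul(-1, X)) = Mul(Add(Mul(2, Pow(2, 2)), 12), Mul(-1, 7)) = Mul(Add(Mul(2, 4), 12), -7) = Mul(Add(8, 12), -7) = Mul(20, -7) = -140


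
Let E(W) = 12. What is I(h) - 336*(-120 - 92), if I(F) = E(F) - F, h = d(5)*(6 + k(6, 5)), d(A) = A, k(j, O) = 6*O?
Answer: 71064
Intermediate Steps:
h = 180 (h = 5*(6 + 6*5) = 5*(6 + 30) = 5*36 = 180)
I(F) = 12 - F
I(h) - 336*(-120 - 92) = (12 - 1*180) - 336*(-120 - 92) = (12 - 180) - 336*(-212) = -168 - 1*(-71232) = -168 + 71232 = 71064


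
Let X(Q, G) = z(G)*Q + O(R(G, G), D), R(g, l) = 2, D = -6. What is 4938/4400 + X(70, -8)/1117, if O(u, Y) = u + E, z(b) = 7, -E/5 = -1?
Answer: 3851273/2457400 ≈ 1.5672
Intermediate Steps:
E = 5 (E = -5*(-1) = 5)
O(u, Y) = 5 + u (O(u, Y) = u + 5 = 5 + u)
X(Q, G) = 7 + 7*Q (X(Q, G) = 7*Q + (5 + 2) = 7*Q + 7 = 7 + 7*Q)
4938/4400 + X(70, -8)/1117 = 4938/4400 + (7 + 7*70)/1117 = 4938*(1/4400) + (7 + 490)*(1/1117) = 2469/2200 + 497*(1/1117) = 2469/2200 + 497/1117 = 3851273/2457400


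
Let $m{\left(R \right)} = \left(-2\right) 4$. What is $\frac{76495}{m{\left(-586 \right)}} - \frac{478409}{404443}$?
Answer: $- \frac{30941694557}{3235544} \approx -9563.1$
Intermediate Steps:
$m{\left(R \right)} = -8$
$\frac{76495}{m{\left(-586 \right)}} - \frac{478409}{404443} = \frac{76495}{-8} - \frac{478409}{404443} = 76495 \left(- \frac{1}{8}\right) - \frac{478409}{404443} = - \frac{76495}{8} - \frac{478409}{404443} = - \frac{30941694557}{3235544}$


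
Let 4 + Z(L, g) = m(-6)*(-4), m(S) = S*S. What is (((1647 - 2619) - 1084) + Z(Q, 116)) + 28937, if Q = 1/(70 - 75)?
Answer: 26733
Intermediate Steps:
m(S) = S**2
Q = -1/5 (Q = 1/(-5) = -1/5 ≈ -0.20000)
Z(L, g) = -148 (Z(L, g) = -4 + (-6)**2*(-4) = -4 + 36*(-4) = -4 - 144 = -148)
(((1647 - 2619) - 1084) + Z(Q, 116)) + 28937 = (((1647 - 2619) - 1084) - 148) + 28937 = ((-972 - 1084) - 148) + 28937 = (-2056 - 148) + 28937 = -2204 + 28937 = 26733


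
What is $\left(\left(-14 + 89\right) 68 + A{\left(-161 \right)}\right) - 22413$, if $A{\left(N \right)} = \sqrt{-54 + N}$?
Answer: $-17313 + i \sqrt{215} \approx -17313.0 + 14.663 i$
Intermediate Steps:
$\left(\left(-14 + 89\right) 68 + A{\left(-161 \right)}\right) - 22413 = \left(\left(-14 + 89\right) 68 + \sqrt{-54 - 161}\right) - 22413 = \left(75 \cdot 68 + \sqrt{-215}\right) - 22413 = \left(5100 + i \sqrt{215}\right) - 22413 = -17313 + i \sqrt{215}$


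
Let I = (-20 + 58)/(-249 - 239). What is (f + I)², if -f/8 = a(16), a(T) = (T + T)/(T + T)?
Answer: 3884841/59536 ≈ 65.252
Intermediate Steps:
a(T) = 1 (a(T) = (2*T)/((2*T)) = (2*T)*(1/(2*T)) = 1)
I = -19/244 (I = 38/(-488) = 38*(-1/488) = -19/244 ≈ -0.077869)
f = -8 (f = -8*1 = -8)
(f + I)² = (-8 - 19/244)² = (-1971/244)² = 3884841/59536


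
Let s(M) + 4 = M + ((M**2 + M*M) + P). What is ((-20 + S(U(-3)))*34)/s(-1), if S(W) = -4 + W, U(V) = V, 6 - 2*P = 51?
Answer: 36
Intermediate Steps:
P = -45/2 (P = 3 - 1/2*51 = 3 - 51/2 = -45/2 ≈ -22.500)
s(M) = -53/2 + M + 2*M**2 (s(M) = -4 + (M + ((M**2 + M*M) - 45/2)) = -4 + (M + ((M**2 + M**2) - 45/2)) = -4 + (M + (2*M**2 - 45/2)) = -4 + (M + (-45/2 + 2*M**2)) = -4 + (-45/2 + M + 2*M**2) = -53/2 + M + 2*M**2)
((-20 + S(U(-3)))*34)/s(-1) = ((-20 + (-4 - 3))*34)/(-53/2 - 1 + 2*(-1)**2) = ((-20 - 7)*34)/(-53/2 - 1 + 2*1) = (-27*34)/(-53/2 - 1 + 2) = -918/(-51/2) = -918*(-2/51) = 36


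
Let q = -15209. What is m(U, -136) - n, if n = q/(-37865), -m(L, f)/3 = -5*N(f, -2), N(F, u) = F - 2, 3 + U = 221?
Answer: -78395759/37865 ≈ -2070.4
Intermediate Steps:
U = 218 (U = -3 + 221 = 218)
N(F, u) = -2 + F
m(L, f) = -30 + 15*f (m(L, f) = -(-15)*(-2 + f) = -3*(10 - 5*f) = -30 + 15*f)
n = 15209/37865 (n = -15209/(-37865) = -15209*(-1/37865) = 15209/37865 ≈ 0.40166)
m(U, -136) - n = (-30 + 15*(-136)) - 1*15209/37865 = (-30 - 2040) - 15209/37865 = -2070 - 15209/37865 = -78395759/37865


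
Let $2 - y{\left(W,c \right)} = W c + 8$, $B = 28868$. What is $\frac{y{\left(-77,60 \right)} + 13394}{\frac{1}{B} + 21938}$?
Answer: $\frac{519854944}{633306185} \approx 0.82086$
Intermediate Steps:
$y{\left(W,c \right)} = -6 - W c$ ($y{\left(W,c \right)} = 2 - \left(W c + 8\right) = 2 - \left(8 + W c\right) = -6 - W c$)
$\frac{y{\left(-77,60 \right)} + 13394}{\frac{1}{B} + 21938} = \frac{\left(-6 - \left(-77\right) 60\right) + 13394}{\frac{1}{28868} + 21938} = \frac{\left(-6 + 4620\right) + 13394}{\frac{1}{28868} + 21938} = \frac{4614 + 13394}{\frac{633306185}{28868}} = 18008 \cdot \frac{28868}{633306185} = \frac{519854944}{633306185}$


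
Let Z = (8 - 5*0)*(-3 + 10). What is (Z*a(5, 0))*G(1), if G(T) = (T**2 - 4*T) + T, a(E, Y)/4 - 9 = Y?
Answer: -4032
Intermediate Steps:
a(E, Y) = 36 + 4*Y
Z = 56 (Z = (8 + 0)*7 = 8*7 = 56)
G(T) = T**2 - 3*T
(Z*a(5, 0))*G(1) = (56*(36 + 4*0))*(1*(-3 + 1)) = (56*(36 + 0))*(1*(-2)) = (56*36)*(-2) = 2016*(-2) = -4032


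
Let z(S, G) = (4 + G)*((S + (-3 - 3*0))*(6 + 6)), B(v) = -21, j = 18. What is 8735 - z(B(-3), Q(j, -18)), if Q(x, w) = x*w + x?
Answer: -78241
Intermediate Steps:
Q(x, w) = x + w*x (Q(x, w) = w*x + x = x + w*x)
z(S, G) = (-36 + 12*S)*(4 + G) (z(S, G) = (4 + G)*((S + (-3 + 0))*12) = (4 + G)*((S - 3)*12) = (4 + G)*((-3 + S)*12) = (4 + G)*(-36 + 12*S) = (-36 + 12*S)*(4 + G))
8735 - z(B(-3), Q(j, -18)) = 8735 - (-144 - 648*(1 - 18) + 48*(-21) + 12*(18*(1 - 18))*(-21)) = 8735 - (-144 - 648*(-17) - 1008 + 12*(18*(-17))*(-21)) = 8735 - (-144 - 36*(-306) - 1008 + 12*(-306)*(-21)) = 8735 - (-144 + 11016 - 1008 + 77112) = 8735 - 1*86976 = 8735 - 86976 = -78241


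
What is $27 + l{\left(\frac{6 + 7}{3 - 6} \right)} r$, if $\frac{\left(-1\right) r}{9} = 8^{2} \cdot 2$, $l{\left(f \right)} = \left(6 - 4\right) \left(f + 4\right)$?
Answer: $795$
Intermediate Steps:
$l{\left(f \right)} = 8 + 2 f$ ($l{\left(f \right)} = 2 \left(4 + f\right) = 8 + 2 f$)
$r = -1152$ ($r = - 9 \cdot 8^{2} \cdot 2 = - 9 \cdot 64 \cdot 2 = \left(-9\right) 128 = -1152$)
$27 + l{\left(\frac{6 + 7}{3 - 6} \right)} r = 27 + \left(8 + 2 \frac{6 + 7}{3 - 6}\right) \left(-1152\right) = 27 + \left(8 + 2 \frac{13}{-3}\right) \left(-1152\right) = 27 + \left(8 + 2 \cdot 13 \left(- \frac{1}{3}\right)\right) \left(-1152\right) = 27 + \left(8 + 2 \left(- \frac{13}{3}\right)\right) \left(-1152\right) = 27 + \left(8 - \frac{26}{3}\right) \left(-1152\right) = 27 - -768 = 27 + 768 = 795$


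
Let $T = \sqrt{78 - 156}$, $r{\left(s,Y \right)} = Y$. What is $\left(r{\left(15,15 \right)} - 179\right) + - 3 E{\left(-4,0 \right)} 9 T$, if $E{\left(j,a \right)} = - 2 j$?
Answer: $-164 - 216 i \sqrt{78} \approx -164.0 - 1907.7 i$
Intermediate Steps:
$T = i \sqrt{78}$ ($T = \sqrt{-78} = i \sqrt{78} \approx 8.8318 i$)
$\left(r{\left(15,15 \right)} - 179\right) + - 3 E{\left(-4,0 \right)} 9 T = \left(15 - 179\right) + - 3 \left(\left(-2\right) \left(-4\right)\right) 9 i \sqrt{78} = -164 + \left(-3\right) 8 \cdot 9 i \sqrt{78} = -164 + \left(-24\right) 9 i \sqrt{78} = -164 - 216 i \sqrt{78}$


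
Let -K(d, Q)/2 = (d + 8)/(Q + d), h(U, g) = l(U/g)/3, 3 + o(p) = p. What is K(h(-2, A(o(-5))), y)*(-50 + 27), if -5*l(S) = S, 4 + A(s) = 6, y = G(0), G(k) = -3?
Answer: -253/2 ≈ -126.50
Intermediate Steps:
o(p) = -3 + p
y = -3
A(s) = 2 (A(s) = -4 + 6 = 2)
l(S) = -S/5
h(U, g) = -U/(15*g) (h(U, g) = -U/(5*g)/3 = -U/(5*g)*(⅓) = -U/(15*g))
K(d, Q) = -2*(8 + d)/(Q + d) (K(d, Q) = -2*(d + 8)/(Q + d) = -2*(8 + d)/(Q + d))
K(h(-2, A(o(-5))), y)*(-50 + 27) = (2*(-8 - (-1)*(-2)/(15*2))/(-3 - 1/15*(-2)/2))*(-50 + 27) = (2*(-8 - (-1)*(-2)/(15*2))/(-3 - 1/15*(-2)*½))*(-23) = (2*(-8 - 1*1/15)/(-3 + 1/15))*(-23) = (2*(-8 - 1/15)/(-44/15))*(-23) = (2*(-15/44)*(-121/15))*(-23) = (11/2)*(-23) = -253/2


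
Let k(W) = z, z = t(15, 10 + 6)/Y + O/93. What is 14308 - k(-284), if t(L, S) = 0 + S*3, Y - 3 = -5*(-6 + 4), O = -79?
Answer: 17294935/1209 ≈ 14305.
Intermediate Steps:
Y = 13 (Y = 3 - 5*(-6 + 4) = 3 - 5*(-2) = 3 + 10 = 13)
t(L, S) = 3*S (t(L, S) = 0 + 3*S = 3*S)
z = 3437/1209 (z = (3*(10 + 6))/13 - 79/93 = (3*16)*(1/13) - 79*1/93 = 48*(1/13) - 79/93 = 48/13 - 79/93 = 3437/1209 ≈ 2.8428)
k(W) = 3437/1209
14308 - k(-284) = 14308 - 1*3437/1209 = 14308 - 3437/1209 = 17294935/1209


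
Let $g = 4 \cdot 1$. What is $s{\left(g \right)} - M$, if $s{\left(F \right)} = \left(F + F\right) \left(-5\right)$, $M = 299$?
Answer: $-339$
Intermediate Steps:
$g = 4$
$s{\left(F \right)} = - 10 F$ ($s{\left(F \right)} = 2 F \left(-5\right) = - 10 F$)
$s{\left(g \right)} - M = \left(-10\right) 4 - 299 = -40 - 299 = -339$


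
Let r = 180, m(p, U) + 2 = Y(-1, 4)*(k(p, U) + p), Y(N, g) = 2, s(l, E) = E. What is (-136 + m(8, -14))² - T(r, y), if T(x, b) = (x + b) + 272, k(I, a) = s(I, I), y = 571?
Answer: 10213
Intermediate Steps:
k(I, a) = I
m(p, U) = -2 + 4*p (m(p, U) = -2 + 2*(p + p) = -2 + 2*(2*p) = -2 + 4*p)
T(x, b) = 272 + b + x (T(x, b) = (b + x) + 272 = 272 + b + x)
(-136 + m(8, -14))² - T(r, y) = (-136 + (-2 + 4*8))² - (272 + 571 + 180) = (-136 + (-2 + 32))² - 1*1023 = (-136 + 30)² - 1023 = (-106)² - 1023 = 11236 - 1023 = 10213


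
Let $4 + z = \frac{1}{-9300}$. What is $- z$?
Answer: $\frac{37201}{9300} \approx 4.0001$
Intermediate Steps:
$z = - \frac{37201}{9300}$ ($z = -4 + \frac{1}{-9300} = -4 - \frac{1}{9300} = - \frac{37201}{9300} \approx -4.0001$)
$- z = \left(-1\right) \left(- \frac{37201}{9300}\right) = \frac{37201}{9300}$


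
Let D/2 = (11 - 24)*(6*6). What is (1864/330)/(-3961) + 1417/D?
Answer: -102011/67320 ≈ -1.5153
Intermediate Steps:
D = -936 (D = 2*((11 - 24)*(6*6)) = 2*(-13*36) = 2*(-468) = -936)
(1864/330)/(-3961) + 1417/D = (1864/330)/(-3961) + 1417/(-936) = (1864*(1/330))*(-1/3961) + 1417*(-1/936) = (932/165)*(-1/3961) - 109/72 = -4/2805 - 109/72 = -102011/67320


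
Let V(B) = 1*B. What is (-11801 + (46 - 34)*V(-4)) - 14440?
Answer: -26289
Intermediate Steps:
V(B) = B
(-11801 + (46 - 34)*V(-4)) - 14440 = (-11801 + (46 - 34)*(-4)) - 14440 = (-11801 + 12*(-4)) - 14440 = (-11801 - 48) - 14440 = -11849 - 14440 = -26289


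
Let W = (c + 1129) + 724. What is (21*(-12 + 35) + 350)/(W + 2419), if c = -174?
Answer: 833/4098 ≈ 0.20327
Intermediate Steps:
W = 1679 (W = (-174 + 1129) + 724 = 955 + 724 = 1679)
(21*(-12 + 35) + 350)/(W + 2419) = (21*(-12 + 35) + 350)/(1679 + 2419) = (21*23 + 350)/4098 = (483 + 350)*(1/4098) = 833*(1/4098) = 833/4098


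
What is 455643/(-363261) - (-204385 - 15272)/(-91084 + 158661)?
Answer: 16333944822/8182696199 ≈ 1.9962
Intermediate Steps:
455643/(-363261) - (-204385 - 15272)/(-91084 + 158661) = 455643*(-1/363261) - (-219657)/67577 = -151881/121087 - (-219657)/67577 = -151881/121087 - 1*(-219657/67577) = -151881/121087 + 219657/67577 = 16333944822/8182696199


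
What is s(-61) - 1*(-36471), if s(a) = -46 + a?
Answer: 36364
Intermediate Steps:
s(-61) - 1*(-36471) = (-46 - 61) - 1*(-36471) = -107 + 36471 = 36364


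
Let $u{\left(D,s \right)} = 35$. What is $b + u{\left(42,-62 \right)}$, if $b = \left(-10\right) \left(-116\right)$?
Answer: $1195$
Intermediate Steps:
$b = 1160$
$b + u{\left(42,-62 \right)} = 1160 + 35 = 1195$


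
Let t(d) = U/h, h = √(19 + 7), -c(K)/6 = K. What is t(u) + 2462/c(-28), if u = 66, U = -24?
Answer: 1231/84 - 12*√26/13 ≈ 9.9480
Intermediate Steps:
c(K) = -6*K
h = √26 ≈ 5.0990
t(d) = -12*√26/13 (t(d) = -24*√26/26 = -12*√26/13)
t(u) + 2462/c(-28) = -12*√26/13 + 2462/((-6*(-28))) = -12*√26/13 + 2462/168 = -12*√26/13 + 2462*(1/168) = -12*√26/13 + 1231/84 = 1231/84 - 12*√26/13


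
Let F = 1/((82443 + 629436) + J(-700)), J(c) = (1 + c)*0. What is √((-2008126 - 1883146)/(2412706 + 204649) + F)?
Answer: I*√5161384026951622133102985/1863240060045 ≈ 1.2193*I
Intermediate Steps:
J(c) = 0
F = 1/711879 (F = 1/((82443 + 629436) + 0) = 1/(711879 + 0) = 1/711879 ≈ 1.4047e-6)
√((-2008126 - 1883146)/(2412706 + 204649) + F) = √((-2008126 - 1883146)/(2412706 + 204649) + 1/711879) = √(-3891272/2617355 + 1/711879) = √(-2770112202733/1863240060045) = I*√5161384026951622133102985/1863240060045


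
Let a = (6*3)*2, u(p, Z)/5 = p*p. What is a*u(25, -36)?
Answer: 112500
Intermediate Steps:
u(p, Z) = 5*p² (u(p, Z) = 5*(p*p) = 5*p²)
a = 36 (a = 18*2 = 36)
a*u(25, -36) = 36*(5*25²) = 36*(5*625) = 36*3125 = 112500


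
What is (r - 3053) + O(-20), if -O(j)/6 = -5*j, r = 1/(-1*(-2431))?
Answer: -8880442/2431 ≈ -3653.0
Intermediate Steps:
r = 1/2431 ≈ 0.00041135
O(j) = 30*j (O(j) = -(-30)*j = 30*j)
(r - 3053) + O(-20) = (1/2431 - 3053) + 30*(-20) = -7421842/2431 - 600 = -8880442/2431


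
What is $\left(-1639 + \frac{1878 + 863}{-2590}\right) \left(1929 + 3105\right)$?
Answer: $- \frac{10691589267}{1295} \approx -8.2561 \cdot 10^{6}$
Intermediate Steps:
$\left(-1639 + \frac{1878 + 863}{-2590}\right) \left(1929 + 3105\right) = \left(-1639 + 2741 \left(- \frac{1}{2590}\right)\right) 5034 = \left(-1639 - \frac{2741}{2590}\right) 5034 = \left(- \frac{4247751}{2590}\right) 5034 = - \frac{10691589267}{1295}$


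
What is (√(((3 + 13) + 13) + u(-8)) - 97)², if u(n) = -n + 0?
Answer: (97 - √37)² ≈ 8265.9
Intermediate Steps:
u(n) = -n
(√(((3 + 13) + 13) + u(-8)) - 97)² = (√(((3 + 13) + 13) - 1*(-8)) - 97)² = (√((16 + 13) + 8) - 97)² = (√(29 + 8) - 97)² = (√37 - 97)² = (-97 + √37)²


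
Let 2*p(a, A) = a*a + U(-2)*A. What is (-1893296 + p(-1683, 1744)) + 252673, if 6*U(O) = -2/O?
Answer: -1345399/6 ≈ -2.2423e+5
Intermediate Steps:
U(O) = -1/(3*O) (U(O) = (-2/O)/6 = -1/(3*O))
p(a, A) = a²/2 + A/12 (p(a, A) = (a*a + (-⅓/(-2))*A)/2 = (a² + (-⅓*(-½))*A)/2 = (a² + A/6)/2 = a²/2 + A/12)
(-1893296 + p(-1683, 1744)) + 252673 = (-1893296 + ((½)*(-1683)² + (1/12)*1744)) + 252673 = (-1893296 + ((½)*2832489 + 436/3)) + 252673 = (-1893296 + (2832489/2 + 436/3)) + 252673 = (-1893296 + 8498339/6) + 252673 = -2861437/6 + 252673 = -1345399/6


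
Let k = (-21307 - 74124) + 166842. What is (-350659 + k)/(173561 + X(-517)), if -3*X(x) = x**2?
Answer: -13512/4087 ≈ -3.3061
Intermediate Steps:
X(x) = -x**2/3
k = 71411 (k = -95431 + 166842 = 71411)
(-350659 + k)/(173561 + X(-517)) = (-350659 + 71411)/(173561 - 1/3*(-517)**2) = -279248/(173561 - 1/3*267289) = -279248/(173561 - 267289/3) = -279248/253394/3 = -279248*3/253394 = -13512/4087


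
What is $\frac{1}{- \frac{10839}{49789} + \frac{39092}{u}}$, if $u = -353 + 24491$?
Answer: $\frac{600903441}{842359903} \approx 0.71336$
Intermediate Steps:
$u = 24138$
$\frac{1}{- \frac{10839}{49789} + \frac{39092}{u}} = \frac{1}{- \frac{10839}{49789} + \frac{39092}{24138}} = \frac{1}{\left(-10839\right) \frac{1}{49789} + 39092 \cdot \frac{1}{24138}} = \frac{1}{- \frac{10839}{49789} + \frac{19546}{12069}} = \frac{1}{\frac{842359903}{600903441}} = \frac{600903441}{842359903}$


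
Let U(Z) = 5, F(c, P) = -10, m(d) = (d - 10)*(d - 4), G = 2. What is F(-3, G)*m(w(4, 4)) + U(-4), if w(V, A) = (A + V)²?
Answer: -32395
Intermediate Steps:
m(d) = (-10 + d)*(-4 + d)
F(-3, G)*m(w(4, 4)) + U(-4) = -10*(40 + ((4 + 4)²)² - 14*(4 + 4)²) + 5 = -10*(40 + (8²)² - 14*8²) + 5 = -10*(40 + 64² - 14*64) + 5 = -10*(40 + 4096 - 896) + 5 = -10*3240 + 5 = -32400 + 5 = -32395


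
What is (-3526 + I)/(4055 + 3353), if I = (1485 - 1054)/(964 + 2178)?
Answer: -11078261/23275936 ≈ -0.47595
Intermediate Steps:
I = 431/3142 ≈ 0.13717
(-3526 + I)/(4055 + 3353) = (-3526 + 431/3142)/(4055 + 3353) = -11078261/3142/7408 = -11078261/3142*1/7408 = -11078261/23275936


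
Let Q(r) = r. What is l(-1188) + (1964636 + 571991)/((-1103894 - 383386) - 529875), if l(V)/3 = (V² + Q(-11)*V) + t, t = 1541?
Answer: 8629102134518/2017155 ≈ 4.2779e+6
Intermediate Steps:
l(V) = 4623 - 33*V + 3*V² (l(V) = 3*((V² - 11*V) + 1541) = 3*(1541 + V² - 11*V) = 4623 - 33*V + 3*V²)
l(-1188) + (1964636 + 571991)/((-1103894 - 383386) - 529875) = (4623 - 33*(-1188) + 3*(-1188)²) + (1964636 + 571991)/((-1103894 - 383386) - 529875) = (4623 + 39204 + 3*1411344) + 2536627/(-1487280 - 529875) = (4623 + 39204 + 4234032) + 2536627/(-2017155) = 4277859 + 2536627*(-1/2017155) = 4277859 - 2536627/2017155 = 8629102134518/2017155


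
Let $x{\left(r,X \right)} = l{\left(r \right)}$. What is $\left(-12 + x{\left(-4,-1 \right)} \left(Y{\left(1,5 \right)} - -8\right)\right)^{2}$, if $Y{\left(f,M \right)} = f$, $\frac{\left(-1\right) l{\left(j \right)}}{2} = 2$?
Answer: $2304$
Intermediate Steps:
$l{\left(j \right)} = -4$ ($l{\left(j \right)} = \left(-2\right) 2 = -4$)
$x{\left(r,X \right)} = -4$
$\left(-12 + x{\left(-4,-1 \right)} \left(Y{\left(1,5 \right)} - -8\right)\right)^{2} = \left(-12 - 4 \left(1 - -8\right)\right)^{2} = \left(-12 - 4 \left(1 + 8\right)\right)^{2} = \left(-12 - 36\right)^{2} = \left(-48\right)^{2} = 2304$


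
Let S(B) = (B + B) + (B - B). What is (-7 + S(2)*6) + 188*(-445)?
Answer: -83643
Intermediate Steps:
S(B) = 2*B (S(B) = 2*B + 0 = 2*B)
(-7 + S(2)*6) + 188*(-445) = (-7 + (2*2)*6) + 188*(-445) = (-7 + 4*6) - 83660 = (-7 + 24) - 83660 = 17 - 83660 = -83643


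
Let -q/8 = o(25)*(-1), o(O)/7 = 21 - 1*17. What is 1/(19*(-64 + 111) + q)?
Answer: 1/1117 ≈ 0.00089526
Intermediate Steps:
o(O) = 28 (o(O) = 7*(21 - 1*17) = 7*(21 - 17) = 7*4 = 28)
q = 224 (q = -224*(-1) = -8*(-28) = 224)
1/(19*(-64 + 111) + q) = 1/(19*(-64 + 111) + 224) = 1/(19*47 + 224) = 1/(893 + 224) = 1/1117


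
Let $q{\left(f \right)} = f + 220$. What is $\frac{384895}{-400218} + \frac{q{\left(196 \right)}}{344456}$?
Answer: $- \frac{2364516097}{2461740918} \approx -0.96051$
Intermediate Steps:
$q{\left(f \right)} = 220 + f$
$\frac{384895}{-400218} + \frac{q{\left(196 \right)}}{344456} = \frac{384895}{-400218} + \frac{220 + 196}{344456} = 384895 \left(- \frac{1}{400218}\right) + 416 \cdot \frac{1}{344456} = - \frac{54985}{57174} + \frac{52}{43057} = - \frac{2364516097}{2461740918}$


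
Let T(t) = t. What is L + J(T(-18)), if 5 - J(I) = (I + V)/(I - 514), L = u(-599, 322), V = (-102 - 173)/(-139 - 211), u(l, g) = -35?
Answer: -223681/7448 ≈ -30.032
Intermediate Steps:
V = 11/14 (V = -275/(-350) = -275*(-1/350) = 11/14 ≈ 0.78571)
L = -35
J(I) = 5 - (11/14 + I)/(-514 + I) (J(I) = 5 - (I + 11/14)/(I - 514) = 5 - (11/14 + I)/(-514 + I))
L + J(T(-18)) = -35 + (-35991 + 56*(-18))/(14*(-514 - 18)) = -35 + (1/14)*(-35991 - 1008)/(-532) = -35 + (1/14)*(-1/532)*(-36999) = -35 + 36999/7448 = -223681/7448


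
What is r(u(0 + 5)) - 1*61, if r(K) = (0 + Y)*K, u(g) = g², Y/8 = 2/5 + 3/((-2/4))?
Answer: -1181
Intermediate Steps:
Y = -224/5 (Y = 8*(2/5 + 3/((-2/4))) = 8*(2*(⅕) + 3/((-2*¼))) = 8*(⅖ + 3/(-½)) = 8*(⅖ + 3*(-2)) = 8*(⅖ - 6) = 8*(-28/5) = -224/5 ≈ -44.800)
r(K) = -224*K/5 (r(K) = (0 - 224/5)*K = -224*K/5)
r(u(0 + 5)) - 1*61 = -224*(0 + 5)²/5 - 1*61 = -224/5*5² - 61 = -224/5*25 - 61 = -1120 - 61 = -1181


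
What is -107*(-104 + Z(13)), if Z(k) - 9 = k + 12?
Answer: 7490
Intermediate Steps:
Z(k) = 21 + k (Z(k) = 9 + (k + 12) = 9 + (12 + k) = 21 + k)
-107*(-104 + Z(13)) = -107*(-104 + (21 + 13)) = -107*(-104 + 34) = -107*(-70) = 7490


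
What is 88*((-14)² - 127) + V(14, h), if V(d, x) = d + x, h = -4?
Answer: 6082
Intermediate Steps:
88*((-14)² - 127) + V(14, h) = 88*((-14)² - 127) + (14 - 4) = 88*(196 - 127) + 10 = 88*69 + 10 = 6072 + 10 = 6082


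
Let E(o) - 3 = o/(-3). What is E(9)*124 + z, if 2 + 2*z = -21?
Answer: -23/2 ≈ -11.500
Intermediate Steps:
E(o) = 3 - o/3 (E(o) = 3 + o/(-3) = 3 + o*(-⅓) = 3 - o/3)
z = -23/2 (z = -1 + (½)*(-21) = -1 - 21/2 = -23/2 ≈ -11.500)
E(9)*124 + z = (3 - ⅓*9)*124 - 23/2 = (3 - 3)*124 - 23/2 = 0*124 - 23/2 = 0 - 23/2 = -23/2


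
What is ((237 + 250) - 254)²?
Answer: 54289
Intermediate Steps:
((237 + 250) - 254)² = (487 - 254)² = 233² = 54289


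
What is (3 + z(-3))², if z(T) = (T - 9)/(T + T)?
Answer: 25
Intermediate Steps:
z(T) = (-9 + T)/(2*T) (z(T) = (-9 + T)/((2*T)) = (-9 + T)*(1/(2*T)) = (-9 + T)/(2*T))
(3 + z(-3))² = (3 + (½)*(-9 - 3)/(-3))² = (3 + (½)*(-⅓)*(-12))² = (3 + 2)² = 5² = 25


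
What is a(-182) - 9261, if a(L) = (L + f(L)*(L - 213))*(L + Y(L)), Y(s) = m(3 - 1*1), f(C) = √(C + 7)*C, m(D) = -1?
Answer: 24045 - 65779350*I*√7 ≈ 24045.0 - 1.7404e+8*I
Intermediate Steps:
f(C) = C*√(7 + C) (f(C) = √(7 + C)*C = C*√(7 + C))
Y(s) = -1
a(L) = (-1 + L)*(L + L*√(7 + L)*(-213 + L)) (a(L) = (L + (L*√(7 + L))*(L - 213))*(L - 1) = (L + (L*√(7 + L))*(-213 + L))*(-1 + L) = (L + L*√(7 + L)*(-213 + L))*(-1 + L) = (-1 + L)*(L + L*√(7 + L)*(-213 + L)))
a(-182) - 9261 = -182*(-1 - 182 + 213*√(7 - 182) + (-182)²*√(7 - 182) - 214*(-182)*√(7 - 182)) - 9261 = -182*(-1 - 182 + 213*√(-175) + 33124*√(-175) - 214*(-182)*√(-175)) - 9261 = -182*(-1 - 182 + 213*(5*I*√7) + 33124*(5*I*√7) - 214*(-182)*5*I*√7) - 9261 = -182*(-1 - 182 + 1065*I*√7 + 165620*I*√7 + 194740*I*√7) - 9261 = -182*(-183 + 361425*I*√7) - 9261 = (33306 - 65779350*I*√7) - 9261 = 24045 - 65779350*I*√7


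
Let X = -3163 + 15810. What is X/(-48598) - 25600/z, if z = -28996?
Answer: 19940827/32026082 ≈ 0.62264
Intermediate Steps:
X = 12647
X/(-48598) - 25600/z = 12647/(-48598) - 25600/(-28996) = 12647*(-1/48598) - 25600*(-1/28996) = -12647/48598 + 6400/7249 = 19940827/32026082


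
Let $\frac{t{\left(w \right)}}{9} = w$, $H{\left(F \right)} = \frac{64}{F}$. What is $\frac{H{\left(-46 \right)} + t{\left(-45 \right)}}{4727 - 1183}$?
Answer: $- \frac{9347}{81512} \approx -0.11467$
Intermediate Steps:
$t{\left(w \right)} = 9 w$
$\frac{H{\left(-46 \right)} + t{\left(-45 \right)}}{4727 - 1183} = \frac{\frac{64}{-46} + 9 \left(-45\right)}{4727 - 1183} = \frac{64 \left(- \frac{1}{46}\right) - 405}{3544} = \left(- \frac{32}{23} - 405\right) \frac{1}{3544} = \left(- \frac{9347}{23}\right) \frac{1}{3544} = - \frac{9347}{81512}$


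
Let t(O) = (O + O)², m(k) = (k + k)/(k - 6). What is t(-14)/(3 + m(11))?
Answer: 3920/37 ≈ 105.95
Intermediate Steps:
m(k) = 2*k/(-6 + k) (m(k) = (2*k)/(-6 + k) = 2*k/(-6 + k))
t(O) = 4*O² (t(O) = (2*O)² = 4*O²)
t(-14)/(3 + m(11)) = (4*(-14)²)/(3 + 2*11/(-6 + 11)) = (4*196)/(3 + 2*11/5) = 784/(3 + 2*11*(⅕)) = 784/(3 + 22/5) = 784/(37/5) = (5/37)*784 = 3920/37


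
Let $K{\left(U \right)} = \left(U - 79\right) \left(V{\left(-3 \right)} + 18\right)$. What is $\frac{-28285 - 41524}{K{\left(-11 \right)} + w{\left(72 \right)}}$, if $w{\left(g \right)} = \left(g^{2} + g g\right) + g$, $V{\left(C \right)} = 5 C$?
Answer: $- \frac{69809}{10170} \approx -6.8642$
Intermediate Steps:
$K{\left(U \right)} = -237 + 3 U$ ($K{\left(U \right)} = \left(U - 79\right) \left(5 \left(-3\right) + 18\right) = \left(-79 + U\right) \left(-15 + 18\right) = \left(-79 + U\right) 3 = -237 + 3 U$)
$w{\left(g \right)} = g + 2 g^{2}$ ($w{\left(g \right)} = \left(g^{2} + g^{2}\right) + g = 2 g^{2} + g = g + 2 g^{2}$)
$\frac{-28285 - 41524}{K{\left(-11 \right)} + w{\left(72 \right)}} = \frac{-28285 - 41524}{\left(-237 + 3 \left(-11\right)\right) + 72 \left(1 + 2 \cdot 72\right)} = - \frac{69809}{\left(-237 - 33\right) + 72 \left(1 + 144\right)} = - \frac{69809}{-270 + 72 \cdot 145} = - \frac{69809}{-270 + 10440} = - \frac{69809}{10170}$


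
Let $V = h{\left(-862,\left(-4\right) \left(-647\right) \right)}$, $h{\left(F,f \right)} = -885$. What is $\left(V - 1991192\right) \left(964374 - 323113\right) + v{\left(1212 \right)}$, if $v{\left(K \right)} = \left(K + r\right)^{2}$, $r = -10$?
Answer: $-1277439844293$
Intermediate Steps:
$V = -885$
$v{\left(K \right)} = \left(-10 + K\right)^{2}$ ($v{\left(K \right)} = \left(K - 10\right)^{2} = \left(-10 + K\right)^{2}$)
$\left(V - 1991192\right) \left(964374 - 323113\right) + v{\left(1212 \right)} = \left(-885 - 1991192\right) \left(964374 - 323113\right) + \left(-10 + 1212\right)^{2} = \left(-1992077\right) 641261 + 1202^{2} = -1277441289097 + 1444804 = -1277439844293$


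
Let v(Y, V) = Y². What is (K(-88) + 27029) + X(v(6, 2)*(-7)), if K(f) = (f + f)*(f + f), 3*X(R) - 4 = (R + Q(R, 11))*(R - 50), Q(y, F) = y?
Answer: 326227/3 ≈ 1.0874e+5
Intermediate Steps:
X(R) = 4/3 + 2*R*(-50 + R)/3 (X(R) = 4/3 + ((R + R)*(R - 50))/3 = 4/3 + ((2*R)*(-50 + R))/3 = 4/3 + (2*R*(-50 + R))/3 = 4/3 + 2*R*(-50 + R)/3)
K(f) = 4*f² (K(f) = (2*f)*(2*f) = 4*f²)
(K(-88) + 27029) + X(v(6, 2)*(-7)) = (4*(-88)² + 27029) + (4/3 - 100*6²*(-7)/3 + 2*(6²*(-7))²/3) = (4*7744 + 27029) + (4/3 - 1200*(-7) + 2*(36*(-7))²/3) = (30976 + 27029) + (4/3 - 100/3*(-252) + (⅔)*(-252)²) = 58005 + (4/3 + 8400 + (⅔)*63504) = 58005 + (4/3 + 8400 + 42336) = 58005 + 152212/3 = 326227/3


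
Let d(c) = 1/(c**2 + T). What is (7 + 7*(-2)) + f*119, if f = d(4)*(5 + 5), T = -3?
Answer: 1099/13 ≈ 84.538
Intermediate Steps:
d(c) = 1/(-3 + c**2) (d(c) = 1/(c**2 - 3) = 1/(-3 + c**2))
f = 10/13 (f = (5 + 5)/(-3 + 4**2) = 10/(-3 + 16) = 10/13 ≈ 0.76923)
(7 + 7*(-2)) + f*119 = (7 + 7*(-2)) + (10/13)*119 = (7 - 14) + 1190/13 = -7 + 1190/13 = 1099/13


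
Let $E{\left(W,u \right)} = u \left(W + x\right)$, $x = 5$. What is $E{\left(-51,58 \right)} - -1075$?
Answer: $-1593$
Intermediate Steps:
$E{\left(W,u \right)} = u \left(5 + W\right)$ ($E{\left(W,u \right)} = u \left(W + 5\right) = u \left(5 + W\right)$)
$E{\left(-51,58 \right)} - -1075 = 58 \left(5 - 51\right) - -1075 = 58 \left(-46\right) + 1075 = -2668 + 1075 = -1593$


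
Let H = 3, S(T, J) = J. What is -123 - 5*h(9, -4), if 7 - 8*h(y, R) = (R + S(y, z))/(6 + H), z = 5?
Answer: -4583/36 ≈ -127.31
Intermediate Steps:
h(y, R) = 29/36 - R/72 (h(y, R) = 7/8 - (R + 5)/(8*(6 + 3)) = 7/8 - (5 + R)/(8*9) = 7/8 - (5/9 + R/9)/8 = 7/8 + (-5/72 - R/72) = 29/36 - R/72)
-123 - 5*h(9, -4) = -123 - 5*(29/36 - 1/72*(-4)) = -123 - 5*(29/36 + 1/18) = -123 - 5*31/36 = -123 - 155/36 = -4583/36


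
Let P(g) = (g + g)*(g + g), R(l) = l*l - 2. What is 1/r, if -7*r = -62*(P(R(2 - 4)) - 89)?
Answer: -7/4526 ≈ -0.0015466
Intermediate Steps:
R(l) = -2 + l² (R(l) = l² - 2 = -2 + l²)
P(g) = 4*g² (P(g) = (2*g)*(2*g) = 4*g²)
r = -4526/7 (r = -(-62)*(4*(-2 + (2 - 4)²)² - 89)/7 = -(-62)*(4*(-2 + (-2)²)² - 89)/7 = -(-62)*(4*(-2 + 4)² - 89)/7 = -(-62)*(4*2² - 89)/7 = -(-62)*(4*4 - 89)/7 = -(-62)*(16 - 89)/7 = -(-62)*(-73)/7 = -⅐*4526 = -4526/7 ≈ -646.57)
1/r = 1/(-4526/7) = -7/4526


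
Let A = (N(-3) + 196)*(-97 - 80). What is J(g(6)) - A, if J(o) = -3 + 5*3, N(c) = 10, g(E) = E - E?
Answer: 36474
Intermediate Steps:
g(E) = 0
J(o) = 12 (J(o) = -3 + 15 = 12)
A = -36462 (A = (10 + 196)*(-97 - 80) = 206*(-177) = -36462)
J(g(6)) - A = 12 - 1*(-36462) = 12 + 36462 = 36474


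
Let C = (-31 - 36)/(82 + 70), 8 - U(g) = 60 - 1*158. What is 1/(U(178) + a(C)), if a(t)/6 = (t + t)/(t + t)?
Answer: 1/112 ≈ 0.0089286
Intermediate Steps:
U(g) = 106 (U(g) = 8 - (60 - 1*158) = 8 - (60 - 158) = 8 - 1*(-98) = 8 + 98 = 106)
C = -67/152 ≈ -0.44079
a(t) = 6 (a(t) = 6*((t + t)/(t + t)) = 6*((2*t)/((2*t))) = 6*((2*t)*(1/(2*t))) = 6*1 = 6)
1/(U(178) + a(C)) = 1/(106 + 6) = 1/112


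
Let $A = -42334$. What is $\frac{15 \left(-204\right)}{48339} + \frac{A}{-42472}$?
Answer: $\frac{106467717}{114058556} \approx 0.93345$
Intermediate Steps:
$\frac{15 \left(-204\right)}{48339} + \frac{A}{-42472} = \frac{15 \left(-204\right)}{48339} - \frac{42334}{-42472} = \left(-3060\right) \frac{1}{48339} - - \frac{21167}{21236} = - \frac{340}{5371} + \frac{21167}{21236} = \frac{106467717}{114058556}$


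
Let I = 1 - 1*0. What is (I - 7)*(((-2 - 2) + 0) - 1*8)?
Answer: 72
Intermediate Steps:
I = 1 (I = 1 + 0 = 1)
(I - 7)*(((-2 - 2) + 0) - 1*8) = (1 - 7)*(((-2 - 2) + 0) - 1*8) = -6*((-4 + 0) - 8) = -6*(-4 - 8) = -6*(-12) = 72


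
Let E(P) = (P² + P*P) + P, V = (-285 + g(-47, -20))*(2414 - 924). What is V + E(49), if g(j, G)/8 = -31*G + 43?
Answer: 7483161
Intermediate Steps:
g(j, G) = 344 - 248*G (g(j, G) = 8*(-31*G + 43) = 8*(43 - 31*G) = 344 - 248*G)
V = 7478310 (V = (-285 + (344 - 248*(-20)))*(2414 - 924) = (-285 + (344 + 4960))*1490 = (-285 + 5304)*1490 = 5019*1490 = 7478310)
E(P) = P + 2*P² (E(P) = (P² + P²) + P = 2*P² + P = P + 2*P²)
V + E(49) = 7478310 + 49*(1 + 2*49) = 7478310 + 49*(1 + 98) = 7478310 + 49*99 = 7478310 + 4851 = 7483161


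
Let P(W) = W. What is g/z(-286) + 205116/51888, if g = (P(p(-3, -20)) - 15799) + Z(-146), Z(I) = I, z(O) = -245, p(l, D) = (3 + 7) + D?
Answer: 14635441/211876 ≈ 69.075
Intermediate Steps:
p(l, D) = 10 + D
g = -15955 (g = ((10 - 20) - 15799) - 146 = (-10 - 15799) - 146 = -15809 - 146 = -15955)
g/z(-286) + 205116/51888 = -15955/(-245) + 205116/51888 = -15955*(-1/245) + 205116*(1/51888) = 3191/49 + 17093/4324 = 14635441/211876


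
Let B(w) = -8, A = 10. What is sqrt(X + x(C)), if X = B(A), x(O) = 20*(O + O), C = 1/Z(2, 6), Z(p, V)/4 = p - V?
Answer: I*sqrt(42)/2 ≈ 3.2404*I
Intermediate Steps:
Z(p, V) = -4*V + 4*p (Z(p, V) = 4*(p - V) = -4*V + 4*p)
C = -1/16 (C = 1/(-4*6 + 4*2) = 1/(-24 + 8) = 1/(-16) = -1/16 ≈ -0.062500)
x(O) = 40*O (x(O) = 20*(2*O) = 40*O)
X = -8
sqrt(X + x(C)) = sqrt(-8 + 40*(-1/16)) = sqrt(-8 - 5/2) = sqrt(-21/2) = I*sqrt(42)/2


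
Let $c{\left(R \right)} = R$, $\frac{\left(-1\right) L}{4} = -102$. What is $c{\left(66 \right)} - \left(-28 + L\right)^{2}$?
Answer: $-144334$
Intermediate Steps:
$L = 408$ ($L = \left(-4\right) \left(-102\right) = 408$)
$c{\left(66 \right)} - \left(-28 + L\right)^{2} = 66 - \left(-28 + 408\right)^{2} = 66 - 380^{2} = 66 - 144400 = -144334$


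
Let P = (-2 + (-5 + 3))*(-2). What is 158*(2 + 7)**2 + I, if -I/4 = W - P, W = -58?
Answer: 13062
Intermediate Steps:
P = 8 (P = (-2 - 2)*(-2) = -4*(-2) = 8)
I = 264 (I = -4*(-58 - 1*8) = -4*(-58 - 8) = -4*(-66) = 264)
158*(2 + 7)**2 + I = 158*(2 + 7)**2 + 264 = 158*9**2 + 264 = 158*81 + 264 = 12798 + 264 = 13062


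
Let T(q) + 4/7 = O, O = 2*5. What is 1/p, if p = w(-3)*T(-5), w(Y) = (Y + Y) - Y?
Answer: -7/198 ≈ -0.035354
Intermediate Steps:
O = 10
T(q) = 66/7 (T(q) = -4/7 + 10 = 66/7)
w(Y) = Y (w(Y) = 2*Y - Y = Y)
p = -198/7 (p = -3*66/7 = -198/7 ≈ -28.286)
1/p = 1/(-198/7) = -7/198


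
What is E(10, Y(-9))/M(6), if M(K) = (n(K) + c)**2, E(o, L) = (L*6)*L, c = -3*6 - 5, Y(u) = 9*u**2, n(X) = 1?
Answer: 1594323/242 ≈ 6588.1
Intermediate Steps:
c = -23 (c = -18 - 5 = -23)
E(o, L) = 6*L**2 (E(o, L) = (6*L)*L = 6*L**2)
M(K) = 484 (M(K) = (1 - 23)**2 = (-22)**2 = 484)
E(10, Y(-9))/M(6) = (6*(9*(-9)**2)**2)/484 = (6*(9*81)**2)*(1/484) = (6*729**2)*(1/484) = (6*531441)*(1/484) = 3188646*(1/484) = 1594323/242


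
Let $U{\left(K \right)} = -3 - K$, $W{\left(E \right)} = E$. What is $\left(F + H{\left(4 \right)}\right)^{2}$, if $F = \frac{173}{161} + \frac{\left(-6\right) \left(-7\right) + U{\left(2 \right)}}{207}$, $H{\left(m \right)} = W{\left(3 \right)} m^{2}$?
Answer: $\frac{5093391424}{2099601} \approx 2425.9$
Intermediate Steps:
$H{\left(m \right)} = 3 m^{2}$
$F = \frac{1816}{1449}$ ($F = \frac{173}{161} + \frac{\left(-6\right) \left(-7\right) - 5}{207} = 173 \cdot \frac{1}{161} + \left(42 - 5\right) \frac{1}{207} = \frac{173}{161} + \left(42 - 5\right) \frac{1}{207} = \frac{173}{161} + 37 \cdot \frac{1}{207} = \frac{173}{161} + \frac{37}{207} = \frac{1816}{1449} \approx 1.2533$)
$\left(F + H{\left(4 \right)}\right)^{2} = \left(\frac{1816}{1449} + 3 \cdot 4^{2}\right)^{2} = \left(\frac{1816}{1449} + 3 \cdot 16\right)^{2} = \left(\frac{1816}{1449} + 48\right)^{2} = \left(\frac{71368}{1449}\right)^{2} = \frac{5093391424}{2099601}$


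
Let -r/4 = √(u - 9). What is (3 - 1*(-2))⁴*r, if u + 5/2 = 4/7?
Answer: -3750*I*√238/7 ≈ -8264.6*I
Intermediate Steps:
u = -27/14 (u = -5/2 + 4/7 = -27/14 ≈ -1.9286)
r = -6*I*√238/7 (r = -4*√(-27/14 - 9) = -6*I*√238/7 ≈ -13.223*I)
(3 - 1*(-2))⁴*r = (3 - 1*(-2))⁴*(-6*I*√238/7) = (3 + 2)⁴*(-6*I*√238/7) = 5⁴*(-6*I*√238/7) = 625*(-6*I*√238/7) = -3750*I*√238/7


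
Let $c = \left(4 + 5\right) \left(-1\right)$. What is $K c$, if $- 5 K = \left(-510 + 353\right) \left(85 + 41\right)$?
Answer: $- \frac{178038}{5} \approx -35608.0$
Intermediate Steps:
$c = -9$ ($c = 9 \left(-1\right) = -9$)
$K = \frac{19782}{5}$ ($K = - \frac{\left(-510 + 353\right) \left(85 + 41\right)}{5} = - \frac{\left(-157\right) 126}{5} = \left(- \frac{1}{5}\right) \left(-19782\right) = \frac{19782}{5} \approx 3956.4$)
$K c = \frac{19782}{5} \left(-9\right) = - \frac{178038}{5}$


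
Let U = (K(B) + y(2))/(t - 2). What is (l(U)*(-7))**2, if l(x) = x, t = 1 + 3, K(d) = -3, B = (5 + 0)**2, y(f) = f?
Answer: 49/4 ≈ 12.250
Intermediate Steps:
B = 25 (B = 5**2 = 25)
t = 4
U = -1/2 (U = (-3 + 2)/(4 - 2) = -1/2 ≈ -0.50000)
(l(U)*(-7))**2 = (-1/2*(-7))**2 = (7/2)**2 = 49/4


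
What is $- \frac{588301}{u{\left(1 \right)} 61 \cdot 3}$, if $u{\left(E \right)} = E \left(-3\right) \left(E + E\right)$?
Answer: $\frac{588301}{1098} \approx 535.79$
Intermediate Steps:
$u{\left(E \right)} = - 6 E^{2}$ ($u{\left(E \right)} = - 3 E 2 E = - 6 E^{2}$)
$- \frac{588301}{u{\left(1 \right)} 61 \cdot 3} = - \frac{588301}{- 6 \cdot 1^{2} \cdot 61 \cdot 3} = - \frac{588301}{\left(-6\right) 1 \cdot 61 \cdot 3} = - \frac{588301}{\left(-6\right) 61 \cdot 3} = - \frac{588301}{\left(-366\right) 3} = - \frac{588301}{-1098} = \left(-588301\right) \left(- \frac{1}{1098}\right) = \frac{588301}{1098}$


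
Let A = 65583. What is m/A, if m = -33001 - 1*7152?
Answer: -40153/65583 ≈ -0.61225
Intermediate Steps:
m = -40153 (m = -33001 - 7152 = -40153)
m/A = -40153/65583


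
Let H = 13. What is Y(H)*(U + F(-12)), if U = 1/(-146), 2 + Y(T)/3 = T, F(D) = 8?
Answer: 38511/146 ≈ 263.77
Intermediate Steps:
Y(T) = -6 + 3*T
U = -1/146 ≈ -0.0068493
Y(H)*(U + F(-12)) = (-6 + 3*13)*(-1/146 + 8) = (-6 + 39)*(1167/146) = 33*(1167/146) = 38511/146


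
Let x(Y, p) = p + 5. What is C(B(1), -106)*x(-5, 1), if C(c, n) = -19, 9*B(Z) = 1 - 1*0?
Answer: -114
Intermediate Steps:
x(Y, p) = 5 + p
B(Z) = 1/9 (B(Z) = (1 - 1*0)/9 = (1 + 0)/9 = (1/9)*1 = 1/9)
C(B(1), -106)*x(-5, 1) = -19*(5 + 1) = -19*6 = -114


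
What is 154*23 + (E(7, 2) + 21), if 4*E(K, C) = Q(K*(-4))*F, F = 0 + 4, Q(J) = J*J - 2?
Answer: 4345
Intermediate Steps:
Q(J) = -2 + J² (Q(J) = J² - 2 = -2 + J²)
F = 4
E(K, C) = -2 + 16*K² (E(K, C) = ((-2 + (K*(-4))²)*4)/4 = ((-2 + (-4*K)²)*4)/4 = ((-2 + 16*K²)*4)/4 = (-8 + 64*K²)/4 = -2 + 16*K²)
154*23 + (E(7, 2) + 21) = 154*23 + ((-2 + 16*7²) + 21) = 3542 + ((-2 + 16*49) + 21) = 3542 + ((-2 + 784) + 21) = 3542 + (782 + 21) = 3542 + 803 = 4345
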